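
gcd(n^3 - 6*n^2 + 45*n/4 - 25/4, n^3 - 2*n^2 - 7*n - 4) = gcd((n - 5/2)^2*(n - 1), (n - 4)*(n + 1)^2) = 1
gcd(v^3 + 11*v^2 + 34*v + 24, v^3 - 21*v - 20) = v^2 + 5*v + 4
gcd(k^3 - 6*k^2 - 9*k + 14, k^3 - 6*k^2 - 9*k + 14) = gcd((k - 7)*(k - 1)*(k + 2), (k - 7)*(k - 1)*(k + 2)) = k^3 - 6*k^2 - 9*k + 14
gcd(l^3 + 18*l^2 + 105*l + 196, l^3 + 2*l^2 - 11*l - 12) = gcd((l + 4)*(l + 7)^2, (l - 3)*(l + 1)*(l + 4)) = l + 4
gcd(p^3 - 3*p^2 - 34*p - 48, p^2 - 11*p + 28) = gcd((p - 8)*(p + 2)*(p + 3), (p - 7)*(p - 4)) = 1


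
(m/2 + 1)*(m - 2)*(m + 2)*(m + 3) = m^4/2 + 5*m^3/2 + m^2 - 10*m - 12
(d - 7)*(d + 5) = d^2 - 2*d - 35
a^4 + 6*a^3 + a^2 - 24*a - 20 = (a - 2)*(a + 1)*(a + 2)*(a + 5)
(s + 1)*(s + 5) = s^2 + 6*s + 5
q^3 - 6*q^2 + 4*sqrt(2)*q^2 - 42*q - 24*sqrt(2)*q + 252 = (q - 6)*(q - 3*sqrt(2))*(q + 7*sqrt(2))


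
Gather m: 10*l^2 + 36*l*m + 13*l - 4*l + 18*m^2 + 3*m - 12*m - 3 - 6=10*l^2 + 9*l + 18*m^2 + m*(36*l - 9) - 9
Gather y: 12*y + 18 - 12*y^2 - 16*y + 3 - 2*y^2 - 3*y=-14*y^2 - 7*y + 21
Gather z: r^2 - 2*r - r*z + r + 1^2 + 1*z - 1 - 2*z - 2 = r^2 - r + z*(-r - 1) - 2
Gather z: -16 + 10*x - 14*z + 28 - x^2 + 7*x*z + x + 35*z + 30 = -x^2 + 11*x + z*(7*x + 21) + 42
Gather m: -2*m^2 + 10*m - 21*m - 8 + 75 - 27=-2*m^2 - 11*m + 40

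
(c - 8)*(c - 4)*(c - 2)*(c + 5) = c^4 - 9*c^3 - 14*c^2 + 216*c - 320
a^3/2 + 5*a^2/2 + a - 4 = (a/2 + 1)*(a - 1)*(a + 4)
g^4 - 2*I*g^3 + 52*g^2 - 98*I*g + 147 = (g - 7*I)*(g - 3*I)*(g + I)*(g + 7*I)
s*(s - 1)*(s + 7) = s^3 + 6*s^2 - 7*s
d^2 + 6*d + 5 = (d + 1)*(d + 5)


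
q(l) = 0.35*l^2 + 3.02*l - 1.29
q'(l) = 0.7*l + 3.02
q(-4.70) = -7.75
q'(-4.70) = -0.27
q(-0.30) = -2.16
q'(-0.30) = 2.81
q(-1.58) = -5.19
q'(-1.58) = 1.91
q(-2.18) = -6.21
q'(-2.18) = 1.49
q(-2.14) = -6.15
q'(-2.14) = 1.52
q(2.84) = 10.11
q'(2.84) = 5.01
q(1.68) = 4.77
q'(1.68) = 4.20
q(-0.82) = -3.53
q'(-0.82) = 2.45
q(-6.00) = -6.81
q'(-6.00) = -1.18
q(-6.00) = -6.81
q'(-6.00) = -1.18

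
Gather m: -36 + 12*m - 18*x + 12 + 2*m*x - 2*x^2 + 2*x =m*(2*x + 12) - 2*x^2 - 16*x - 24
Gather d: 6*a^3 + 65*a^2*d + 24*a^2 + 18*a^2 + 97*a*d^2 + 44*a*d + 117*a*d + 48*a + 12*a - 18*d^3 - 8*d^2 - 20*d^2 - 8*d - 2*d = 6*a^3 + 42*a^2 + 60*a - 18*d^3 + d^2*(97*a - 28) + d*(65*a^2 + 161*a - 10)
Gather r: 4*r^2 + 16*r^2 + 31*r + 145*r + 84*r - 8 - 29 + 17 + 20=20*r^2 + 260*r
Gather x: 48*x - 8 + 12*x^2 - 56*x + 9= 12*x^2 - 8*x + 1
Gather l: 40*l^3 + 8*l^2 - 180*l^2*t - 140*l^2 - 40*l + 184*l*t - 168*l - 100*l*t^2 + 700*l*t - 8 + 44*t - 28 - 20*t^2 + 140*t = 40*l^3 + l^2*(-180*t - 132) + l*(-100*t^2 + 884*t - 208) - 20*t^2 + 184*t - 36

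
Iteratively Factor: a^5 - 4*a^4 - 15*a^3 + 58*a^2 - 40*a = (a - 1)*(a^4 - 3*a^3 - 18*a^2 + 40*a) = (a - 5)*(a - 1)*(a^3 + 2*a^2 - 8*a) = a*(a - 5)*(a - 1)*(a^2 + 2*a - 8) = a*(a - 5)*(a - 1)*(a + 4)*(a - 2)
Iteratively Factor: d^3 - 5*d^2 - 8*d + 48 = (d - 4)*(d^2 - d - 12) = (d - 4)^2*(d + 3)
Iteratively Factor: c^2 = (c)*(c)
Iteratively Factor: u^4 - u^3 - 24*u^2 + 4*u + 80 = (u + 2)*(u^3 - 3*u^2 - 18*u + 40) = (u - 2)*(u + 2)*(u^2 - u - 20) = (u - 5)*(u - 2)*(u + 2)*(u + 4)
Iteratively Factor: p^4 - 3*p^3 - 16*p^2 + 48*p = (p)*(p^3 - 3*p^2 - 16*p + 48) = p*(p - 3)*(p^2 - 16) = p*(p - 3)*(p + 4)*(p - 4)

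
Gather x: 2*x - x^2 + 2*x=-x^2 + 4*x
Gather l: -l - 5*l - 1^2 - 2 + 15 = 12 - 6*l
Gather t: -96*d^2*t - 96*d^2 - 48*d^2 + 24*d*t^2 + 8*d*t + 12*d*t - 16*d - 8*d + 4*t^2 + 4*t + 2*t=-144*d^2 - 24*d + t^2*(24*d + 4) + t*(-96*d^2 + 20*d + 6)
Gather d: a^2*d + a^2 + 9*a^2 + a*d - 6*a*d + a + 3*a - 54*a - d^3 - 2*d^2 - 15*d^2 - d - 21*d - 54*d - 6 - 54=10*a^2 - 50*a - d^3 - 17*d^2 + d*(a^2 - 5*a - 76) - 60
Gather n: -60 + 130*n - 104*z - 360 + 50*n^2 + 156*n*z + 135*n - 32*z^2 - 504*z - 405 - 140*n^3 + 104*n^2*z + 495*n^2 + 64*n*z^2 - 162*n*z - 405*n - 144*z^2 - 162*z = -140*n^3 + n^2*(104*z + 545) + n*(64*z^2 - 6*z - 140) - 176*z^2 - 770*z - 825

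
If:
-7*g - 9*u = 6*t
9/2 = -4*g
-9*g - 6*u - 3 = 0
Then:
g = -9/8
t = -15/32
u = 19/16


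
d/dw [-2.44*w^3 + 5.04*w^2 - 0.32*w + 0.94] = -7.32*w^2 + 10.08*w - 0.32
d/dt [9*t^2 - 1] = 18*t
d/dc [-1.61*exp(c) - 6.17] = -1.61*exp(c)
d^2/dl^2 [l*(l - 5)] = 2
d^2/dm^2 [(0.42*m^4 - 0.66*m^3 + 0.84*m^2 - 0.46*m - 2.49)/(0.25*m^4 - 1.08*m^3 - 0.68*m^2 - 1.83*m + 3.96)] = (-1.11022302462516e-16*m^10 + 0.1443*m^9 + 0.743400000000001*m^8 - 0.0731999999999964*m^7 - 11.7258*m^6 + 59.452104*m^5 - 92.660616*m^4 - 22.66988*m^3 + 90.841896*m^2 - 152.017992*m - 10.409634)/(0.015625*m^12 - 0.2025*m^11 + 0.7473*m^10 - 0.501237*m^9 + 1.674444*m^8 - 12.450312*m^7 + 3.951163*m^6 - 6.809868*m^5 + 57.38202*m^4 - 27.369927*m^3 + 7.79446800000001*m^2 - 86.091984*m + 62.099136)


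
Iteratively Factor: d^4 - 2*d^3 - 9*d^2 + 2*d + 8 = (d - 1)*(d^3 - d^2 - 10*d - 8) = (d - 1)*(d + 2)*(d^2 - 3*d - 4) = (d - 4)*(d - 1)*(d + 2)*(d + 1)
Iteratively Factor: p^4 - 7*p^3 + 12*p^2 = (p)*(p^3 - 7*p^2 + 12*p) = p^2*(p^2 - 7*p + 12) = p^2*(p - 4)*(p - 3)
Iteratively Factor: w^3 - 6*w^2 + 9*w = (w - 3)*(w^2 - 3*w) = w*(w - 3)*(w - 3)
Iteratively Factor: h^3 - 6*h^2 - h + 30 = (h + 2)*(h^2 - 8*h + 15) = (h - 3)*(h + 2)*(h - 5)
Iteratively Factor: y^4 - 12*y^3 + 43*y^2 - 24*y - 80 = (y - 5)*(y^3 - 7*y^2 + 8*y + 16) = (y - 5)*(y - 4)*(y^2 - 3*y - 4) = (y - 5)*(y - 4)^2*(y + 1)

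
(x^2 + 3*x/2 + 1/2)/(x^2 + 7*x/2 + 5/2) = (2*x + 1)/(2*x + 5)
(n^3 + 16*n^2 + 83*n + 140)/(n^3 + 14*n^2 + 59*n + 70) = (n + 4)/(n + 2)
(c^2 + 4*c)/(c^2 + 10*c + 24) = c/(c + 6)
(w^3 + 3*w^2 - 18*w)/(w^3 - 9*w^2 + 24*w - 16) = w*(w^2 + 3*w - 18)/(w^3 - 9*w^2 + 24*w - 16)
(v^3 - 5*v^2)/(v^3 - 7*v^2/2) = 2*(v - 5)/(2*v - 7)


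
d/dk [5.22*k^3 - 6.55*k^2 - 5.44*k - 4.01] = 15.66*k^2 - 13.1*k - 5.44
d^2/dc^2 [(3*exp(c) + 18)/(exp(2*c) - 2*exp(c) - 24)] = 3*(exp(4*c) + 26*exp(3*c) + 108*exp(2*c) + 552*exp(c) + 288)*exp(c)/(exp(6*c) - 6*exp(5*c) - 60*exp(4*c) + 280*exp(3*c) + 1440*exp(2*c) - 3456*exp(c) - 13824)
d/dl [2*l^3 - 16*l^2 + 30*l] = 6*l^2 - 32*l + 30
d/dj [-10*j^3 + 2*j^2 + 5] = 2*j*(2 - 15*j)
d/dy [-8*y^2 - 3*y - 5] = -16*y - 3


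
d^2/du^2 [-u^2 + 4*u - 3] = -2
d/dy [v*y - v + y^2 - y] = v + 2*y - 1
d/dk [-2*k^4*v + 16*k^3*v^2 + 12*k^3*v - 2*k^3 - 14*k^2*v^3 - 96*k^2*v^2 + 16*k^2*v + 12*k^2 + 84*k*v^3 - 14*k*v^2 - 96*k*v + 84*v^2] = -8*k^3*v + 48*k^2*v^2 + 36*k^2*v - 6*k^2 - 28*k*v^3 - 192*k*v^2 + 32*k*v + 24*k + 84*v^3 - 14*v^2 - 96*v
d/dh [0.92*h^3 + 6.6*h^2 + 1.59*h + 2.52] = 2.76*h^2 + 13.2*h + 1.59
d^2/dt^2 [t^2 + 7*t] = 2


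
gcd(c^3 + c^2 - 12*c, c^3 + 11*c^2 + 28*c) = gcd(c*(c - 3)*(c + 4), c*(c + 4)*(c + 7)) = c^2 + 4*c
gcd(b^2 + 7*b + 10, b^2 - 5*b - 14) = b + 2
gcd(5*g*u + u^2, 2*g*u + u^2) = u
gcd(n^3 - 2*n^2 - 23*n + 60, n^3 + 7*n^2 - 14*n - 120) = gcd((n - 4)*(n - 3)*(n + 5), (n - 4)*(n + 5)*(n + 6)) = n^2 + n - 20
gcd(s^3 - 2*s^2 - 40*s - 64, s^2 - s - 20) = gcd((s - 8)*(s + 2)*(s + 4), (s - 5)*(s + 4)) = s + 4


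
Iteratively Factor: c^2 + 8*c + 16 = (c + 4)*(c + 4)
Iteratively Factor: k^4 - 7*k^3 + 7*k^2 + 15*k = (k)*(k^3 - 7*k^2 + 7*k + 15) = k*(k + 1)*(k^2 - 8*k + 15) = k*(k - 5)*(k + 1)*(k - 3)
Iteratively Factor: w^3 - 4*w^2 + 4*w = (w - 2)*(w^2 - 2*w) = w*(w - 2)*(w - 2)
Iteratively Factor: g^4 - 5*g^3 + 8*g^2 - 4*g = (g - 2)*(g^3 - 3*g^2 + 2*g) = g*(g - 2)*(g^2 - 3*g + 2) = g*(g - 2)^2*(g - 1)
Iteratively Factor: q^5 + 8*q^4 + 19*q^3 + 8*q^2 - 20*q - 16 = (q + 2)*(q^4 + 6*q^3 + 7*q^2 - 6*q - 8) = (q + 2)*(q + 4)*(q^3 + 2*q^2 - q - 2) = (q - 1)*(q + 2)*(q + 4)*(q^2 + 3*q + 2) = (q - 1)*(q + 1)*(q + 2)*(q + 4)*(q + 2)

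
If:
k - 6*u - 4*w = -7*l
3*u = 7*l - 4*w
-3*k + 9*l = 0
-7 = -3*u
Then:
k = 7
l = 7/3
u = 7/3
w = 7/3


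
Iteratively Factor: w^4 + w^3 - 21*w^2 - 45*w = (w + 3)*(w^3 - 2*w^2 - 15*w) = w*(w + 3)*(w^2 - 2*w - 15) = w*(w + 3)^2*(w - 5)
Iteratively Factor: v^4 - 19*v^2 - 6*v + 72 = (v - 2)*(v^3 + 2*v^2 - 15*v - 36) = (v - 2)*(v + 3)*(v^2 - v - 12) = (v - 4)*(v - 2)*(v + 3)*(v + 3)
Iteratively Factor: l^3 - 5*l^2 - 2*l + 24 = (l + 2)*(l^2 - 7*l + 12) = (l - 4)*(l + 2)*(l - 3)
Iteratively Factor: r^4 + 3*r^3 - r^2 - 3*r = (r)*(r^3 + 3*r^2 - r - 3) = r*(r + 1)*(r^2 + 2*r - 3) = r*(r + 1)*(r + 3)*(r - 1)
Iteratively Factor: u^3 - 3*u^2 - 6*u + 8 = (u - 4)*(u^2 + u - 2) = (u - 4)*(u + 2)*(u - 1)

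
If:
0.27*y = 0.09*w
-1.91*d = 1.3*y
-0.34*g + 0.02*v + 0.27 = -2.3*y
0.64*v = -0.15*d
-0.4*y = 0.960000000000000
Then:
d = 1.63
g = -15.46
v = -0.38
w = -7.20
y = -2.40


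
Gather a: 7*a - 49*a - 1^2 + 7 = 6 - 42*a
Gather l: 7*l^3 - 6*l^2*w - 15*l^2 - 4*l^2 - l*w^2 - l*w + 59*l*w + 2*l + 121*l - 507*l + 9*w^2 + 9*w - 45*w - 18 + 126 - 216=7*l^3 + l^2*(-6*w - 19) + l*(-w^2 + 58*w - 384) + 9*w^2 - 36*w - 108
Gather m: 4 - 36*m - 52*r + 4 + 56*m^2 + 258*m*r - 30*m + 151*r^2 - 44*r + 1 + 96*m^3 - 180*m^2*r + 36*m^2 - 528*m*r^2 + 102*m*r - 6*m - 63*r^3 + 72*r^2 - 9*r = 96*m^3 + m^2*(92 - 180*r) + m*(-528*r^2 + 360*r - 72) - 63*r^3 + 223*r^2 - 105*r + 9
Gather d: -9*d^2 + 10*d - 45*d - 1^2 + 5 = -9*d^2 - 35*d + 4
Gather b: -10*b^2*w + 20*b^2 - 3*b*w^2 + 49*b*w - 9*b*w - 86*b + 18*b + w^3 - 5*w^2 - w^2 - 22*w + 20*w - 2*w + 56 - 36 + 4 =b^2*(20 - 10*w) + b*(-3*w^2 + 40*w - 68) + w^3 - 6*w^2 - 4*w + 24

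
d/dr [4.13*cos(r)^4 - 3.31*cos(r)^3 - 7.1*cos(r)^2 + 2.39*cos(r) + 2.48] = (-16.52*cos(r)^3 + 9.93*cos(r)^2 + 14.2*cos(r) - 2.39)*sin(r)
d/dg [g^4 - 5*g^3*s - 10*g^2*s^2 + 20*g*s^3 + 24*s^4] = 4*g^3 - 15*g^2*s - 20*g*s^2 + 20*s^3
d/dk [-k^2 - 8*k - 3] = -2*k - 8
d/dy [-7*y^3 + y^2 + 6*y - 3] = -21*y^2 + 2*y + 6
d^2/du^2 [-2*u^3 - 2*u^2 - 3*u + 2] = -12*u - 4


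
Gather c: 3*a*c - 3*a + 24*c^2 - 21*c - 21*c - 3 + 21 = -3*a + 24*c^2 + c*(3*a - 42) + 18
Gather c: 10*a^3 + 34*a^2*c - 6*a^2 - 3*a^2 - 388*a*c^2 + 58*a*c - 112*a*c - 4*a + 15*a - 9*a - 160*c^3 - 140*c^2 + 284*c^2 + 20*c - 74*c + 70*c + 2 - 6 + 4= 10*a^3 - 9*a^2 + 2*a - 160*c^3 + c^2*(144 - 388*a) + c*(34*a^2 - 54*a + 16)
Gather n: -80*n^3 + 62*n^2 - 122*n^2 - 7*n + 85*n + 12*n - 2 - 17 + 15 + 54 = -80*n^3 - 60*n^2 + 90*n + 50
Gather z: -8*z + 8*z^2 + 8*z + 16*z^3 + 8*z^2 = 16*z^3 + 16*z^2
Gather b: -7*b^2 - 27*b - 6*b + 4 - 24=-7*b^2 - 33*b - 20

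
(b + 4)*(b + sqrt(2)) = b^2 + sqrt(2)*b + 4*b + 4*sqrt(2)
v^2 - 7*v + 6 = (v - 6)*(v - 1)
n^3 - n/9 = n*(n - 1/3)*(n + 1/3)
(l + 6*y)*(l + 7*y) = l^2 + 13*l*y + 42*y^2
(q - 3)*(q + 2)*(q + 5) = q^3 + 4*q^2 - 11*q - 30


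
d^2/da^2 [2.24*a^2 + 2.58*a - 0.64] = 4.48000000000000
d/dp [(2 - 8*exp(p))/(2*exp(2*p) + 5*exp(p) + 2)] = (16*exp(2*p) - 8*exp(p) - 26)*exp(p)/(4*exp(4*p) + 20*exp(3*p) + 33*exp(2*p) + 20*exp(p) + 4)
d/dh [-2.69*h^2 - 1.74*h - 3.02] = -5.38*h - 1.74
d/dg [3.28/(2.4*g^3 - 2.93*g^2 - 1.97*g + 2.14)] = (-23.616*g^2 + 19.2208*g + 6.4616)/(2.4*g^3 - 2.93*g^2 - 1.97*g + 2.14)^2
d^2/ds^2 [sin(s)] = -sin(s)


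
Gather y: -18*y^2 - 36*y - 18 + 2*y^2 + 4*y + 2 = -16*y^2 - 32*y - 16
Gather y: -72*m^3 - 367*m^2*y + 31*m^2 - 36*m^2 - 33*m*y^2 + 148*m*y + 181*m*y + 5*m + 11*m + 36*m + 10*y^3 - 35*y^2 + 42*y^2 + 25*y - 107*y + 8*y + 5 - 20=-72*m^3 - 5*m^2 + 52*m + 10*y^3 + y^2*(7 - 33*m) + y*(-367*m^2 + 329*m - 74) - 15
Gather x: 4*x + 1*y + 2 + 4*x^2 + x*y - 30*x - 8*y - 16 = 4*x^2 + x*(y - 26) - 7*y - 14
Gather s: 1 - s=1 - s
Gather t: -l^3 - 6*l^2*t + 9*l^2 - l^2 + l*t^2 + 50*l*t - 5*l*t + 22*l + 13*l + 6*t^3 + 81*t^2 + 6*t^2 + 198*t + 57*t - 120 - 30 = -l^3 + 8*l^2 + 35*l + 6*t^3 + t^2*(l + 87) + t*(-6*l^2 + 45*l + 255) - 150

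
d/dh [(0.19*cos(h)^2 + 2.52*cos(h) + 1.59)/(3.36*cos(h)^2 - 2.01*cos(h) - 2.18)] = (8.8491*cos(h)^2 + 11.5132*cos(h) + 2.2977)*sin(h)/(11.2896*cos(h)^4 - 13.5072*cos(h)^3 - 10.6095*cos(h)^2 + 8.7636*cos(h) + 4.7524)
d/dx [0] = 0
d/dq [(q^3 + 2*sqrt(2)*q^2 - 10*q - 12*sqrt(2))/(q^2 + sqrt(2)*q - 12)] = 1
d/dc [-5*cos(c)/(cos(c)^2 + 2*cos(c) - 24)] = 5*(sin(c)^2 - 25)*sin(c)/((cos(c) - 4)^2*(cos(c) + 6)^2)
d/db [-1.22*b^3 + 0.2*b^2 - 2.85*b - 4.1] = -3.66*b^2 + 0.4*b - 2.85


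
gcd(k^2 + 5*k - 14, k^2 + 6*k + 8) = 1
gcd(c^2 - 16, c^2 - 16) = c^2 - 16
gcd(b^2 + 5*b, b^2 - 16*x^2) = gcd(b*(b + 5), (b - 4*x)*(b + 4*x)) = 1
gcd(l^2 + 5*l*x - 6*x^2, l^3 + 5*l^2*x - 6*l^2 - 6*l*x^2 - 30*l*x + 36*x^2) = -l^2 - 5*l*x + 6*x^2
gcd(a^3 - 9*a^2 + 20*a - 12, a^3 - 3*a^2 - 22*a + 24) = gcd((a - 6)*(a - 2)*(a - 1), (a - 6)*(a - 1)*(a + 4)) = a^2 - 7*a + 6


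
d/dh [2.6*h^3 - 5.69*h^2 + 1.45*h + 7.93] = 7.8*h^2 - 11.38*h + 1.45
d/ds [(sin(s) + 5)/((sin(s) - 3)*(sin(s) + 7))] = (-10*sin(s) + cos(s)^2 - 42)*cos(s)/((sin(s) - 3)^2*(sin(s) + 7)^2)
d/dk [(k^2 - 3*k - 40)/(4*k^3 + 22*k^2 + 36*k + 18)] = (-2*k^4 + 12*k^3 + 291*k^2 + 898*k + 693)/(2*(4*k^6 + 44*k^5 + 193*k^4 + 432*k^3 + 522*k^2 + 324*k + 81))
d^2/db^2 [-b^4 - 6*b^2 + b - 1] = -12*b^2 - 12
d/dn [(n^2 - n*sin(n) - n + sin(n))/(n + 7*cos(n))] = ((n + 7*cos(n))*(-n*cos(n) + 2*n + sqrt(2)*cos(n + pi/4) - 1) + (7*sin(n) - 1)*(n^2 - n*sin(n) - n + sin(n)))/(n + 7*cos(n))^2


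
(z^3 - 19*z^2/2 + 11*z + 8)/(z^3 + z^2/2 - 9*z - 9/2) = (z^2 - 10*z + 16)/(z^2 - 9)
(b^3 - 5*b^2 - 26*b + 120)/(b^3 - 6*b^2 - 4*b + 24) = (b^2 + b - 20)/(b^2 - 4)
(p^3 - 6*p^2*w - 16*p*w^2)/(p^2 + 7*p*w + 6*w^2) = p*(p^2 - 6*p*w - 16*w^2)/(p^2 + 7*p*w + 6*w^2)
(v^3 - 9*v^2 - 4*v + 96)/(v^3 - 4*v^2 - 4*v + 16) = (v^2 - 5*v - 24)/(v^2 - 4)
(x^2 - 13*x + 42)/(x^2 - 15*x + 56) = (x - 6)/(x - 8)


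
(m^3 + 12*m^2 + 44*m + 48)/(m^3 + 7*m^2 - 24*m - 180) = (m^2 + 6*m + 8)/(m^2 + m - 30)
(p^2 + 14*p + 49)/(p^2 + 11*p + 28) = (p + 7)/(p + 4)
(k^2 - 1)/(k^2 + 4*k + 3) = (k - 1)/(k + 3)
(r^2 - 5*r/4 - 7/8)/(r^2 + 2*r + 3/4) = (4*r - 7)/(2*(2*r + 3))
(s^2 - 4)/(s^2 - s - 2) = (s + 2)/(s + 1)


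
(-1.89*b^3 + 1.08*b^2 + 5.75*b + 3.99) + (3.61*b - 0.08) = -1.89*b^3 + 1.08*b^2 + 9.36*b + 3.91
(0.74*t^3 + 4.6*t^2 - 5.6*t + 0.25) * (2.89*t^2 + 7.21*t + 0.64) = 2.1386*t^5 + 18.6294*t^4 + 17.4556*t^3 - 36.7095*t^2 - 1.7815*t + 0.16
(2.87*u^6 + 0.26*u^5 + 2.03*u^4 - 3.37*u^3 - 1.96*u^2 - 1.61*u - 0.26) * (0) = 0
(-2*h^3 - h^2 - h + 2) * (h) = -2*h^4 - h^3 - h^2 + 2*h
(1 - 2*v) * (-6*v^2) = 12*v^3 - 6*v^2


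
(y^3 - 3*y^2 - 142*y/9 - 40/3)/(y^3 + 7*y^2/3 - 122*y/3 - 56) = (y + 5/3)/(y + 7)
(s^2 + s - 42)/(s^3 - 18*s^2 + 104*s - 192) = (s + 7)/(s^2 - 12*s + 32)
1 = 1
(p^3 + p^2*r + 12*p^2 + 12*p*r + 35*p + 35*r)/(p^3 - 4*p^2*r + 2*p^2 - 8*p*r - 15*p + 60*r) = (p^2 + p*r + 7*p + 7*r)/(p^2 - 4*p*r - 3*p + 12*r)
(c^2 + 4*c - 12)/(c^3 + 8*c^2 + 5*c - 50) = (c + 6)/(c^2 + 10*c + 25)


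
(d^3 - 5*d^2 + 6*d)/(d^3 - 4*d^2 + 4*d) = (d - 3)/(d - 2)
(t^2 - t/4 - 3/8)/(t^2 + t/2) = (t - 3/4)/t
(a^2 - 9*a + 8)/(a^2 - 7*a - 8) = (a - 1)/(a + 1)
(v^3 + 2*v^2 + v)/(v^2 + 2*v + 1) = v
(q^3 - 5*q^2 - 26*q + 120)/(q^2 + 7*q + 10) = (q^2 - 10*q + 24)/(q + 2)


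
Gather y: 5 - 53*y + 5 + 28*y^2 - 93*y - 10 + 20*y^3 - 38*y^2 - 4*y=20*y^3 - 10*y^2 - 150*y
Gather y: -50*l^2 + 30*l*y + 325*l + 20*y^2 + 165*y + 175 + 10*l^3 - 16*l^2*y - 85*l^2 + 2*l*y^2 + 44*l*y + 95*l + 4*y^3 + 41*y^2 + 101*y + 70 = 10*l^3 - 135*l^2 + 420*l + 4*y^3 + y^2*(2*l + 61) + y*(-16*l^2 + 74*l + 266) + 245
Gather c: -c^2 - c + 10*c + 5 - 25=-c^2 + 9*c - 20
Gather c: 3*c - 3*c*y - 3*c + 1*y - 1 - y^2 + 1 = -3*c*y - y^2 + y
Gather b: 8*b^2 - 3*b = 8*b^2 - 3*b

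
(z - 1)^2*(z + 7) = z^3 + 5*z^2 - 13*z + 7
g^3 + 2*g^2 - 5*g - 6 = (g - 2)*(g + 1)*(g + 3)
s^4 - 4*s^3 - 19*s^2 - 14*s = s*(s - 7)*(s + 1)*(s + 2)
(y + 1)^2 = y^2 + 2*y + 1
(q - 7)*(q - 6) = q^2 - 13*q + 42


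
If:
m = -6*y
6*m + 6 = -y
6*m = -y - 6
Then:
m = -36/35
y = 6/35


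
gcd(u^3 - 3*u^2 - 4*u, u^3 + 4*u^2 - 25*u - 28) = u^2 - 3*u - 4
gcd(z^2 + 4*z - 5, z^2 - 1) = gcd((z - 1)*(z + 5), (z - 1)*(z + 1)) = z - 1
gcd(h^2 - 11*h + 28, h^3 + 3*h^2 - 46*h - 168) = h - 7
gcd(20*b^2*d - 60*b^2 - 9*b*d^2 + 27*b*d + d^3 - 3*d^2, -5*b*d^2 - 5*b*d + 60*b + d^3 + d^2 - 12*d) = 5*b*d - 15*b - d^2 + 3*d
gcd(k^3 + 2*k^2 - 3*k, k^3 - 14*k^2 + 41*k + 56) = 1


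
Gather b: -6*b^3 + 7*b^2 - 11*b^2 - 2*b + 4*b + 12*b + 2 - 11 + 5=-6*b^3 - 4*b^2 + 14*b - 4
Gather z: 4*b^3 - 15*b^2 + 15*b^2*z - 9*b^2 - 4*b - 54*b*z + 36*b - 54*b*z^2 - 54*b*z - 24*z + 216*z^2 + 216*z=4*b^3 - 24*b^2 + 32*b + z^2*(216 - 54*b) + z*(15*b^2 - 108*b + 192)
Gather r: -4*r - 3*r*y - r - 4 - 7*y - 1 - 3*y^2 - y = r*(-3*y - 5) - 3*y^2 - 8*y - 5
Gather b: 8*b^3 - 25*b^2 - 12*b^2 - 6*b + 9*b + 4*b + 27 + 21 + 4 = 8*b^3 - 37*b^2 + 7*b + 52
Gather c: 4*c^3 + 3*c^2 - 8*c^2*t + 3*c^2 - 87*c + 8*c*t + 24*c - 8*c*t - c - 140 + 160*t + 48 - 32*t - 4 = 4*c^3 + c^2*(6 - 8*t) - 64*c + 128*t - 96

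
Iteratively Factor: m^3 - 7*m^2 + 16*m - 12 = (m - 3)*(m^2 - 4*m + 4) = (m - 3)*(m - 2)*(m - 2)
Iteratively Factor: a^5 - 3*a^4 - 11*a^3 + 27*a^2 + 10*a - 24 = (a - 4)*(a^4 + a^3 - 7*a^2 - a + 6) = (a - 4)*(a - 2)*(a^3 + 3*a^2 - a - 3) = (a - 4)*(a - 2)*(a + 3)*(a^2 - 1) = (a - 4)*(a - 2)*(a - 1)*(a + 3)*(a + 1)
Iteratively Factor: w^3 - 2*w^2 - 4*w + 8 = (w - 2)*(w^2 - 4) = (w - 2)^2*(w + 2)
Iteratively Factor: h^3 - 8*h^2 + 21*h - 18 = (h - 3)*(h^2 - 5*h + 6) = (h - 3)*(h - 2)*(h - 3)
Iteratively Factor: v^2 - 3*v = (v - 3)*(v)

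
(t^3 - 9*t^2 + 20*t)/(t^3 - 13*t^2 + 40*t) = (t - 4)/(t - 8)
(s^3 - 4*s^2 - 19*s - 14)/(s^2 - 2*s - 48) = (-s^3 + 4*s^2 + 19*s + 14)/(-s^2 + 2*s + 48)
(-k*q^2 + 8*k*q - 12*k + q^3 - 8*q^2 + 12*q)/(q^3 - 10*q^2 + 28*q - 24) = (-k + q)/(q - 2)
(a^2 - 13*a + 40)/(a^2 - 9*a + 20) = (a - 8)/(a - 4)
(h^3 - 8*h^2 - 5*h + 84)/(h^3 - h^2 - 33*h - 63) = (h - 4)/(h + 3)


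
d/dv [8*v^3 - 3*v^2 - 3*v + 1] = 24*v^2 - 6*v - 3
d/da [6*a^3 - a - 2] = 18*a^2 - 1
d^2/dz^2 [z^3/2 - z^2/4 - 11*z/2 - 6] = 3*z - 1/2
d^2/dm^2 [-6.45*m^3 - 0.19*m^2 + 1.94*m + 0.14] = -38.7*m - 0.38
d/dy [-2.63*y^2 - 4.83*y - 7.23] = -5.26*y - 4.83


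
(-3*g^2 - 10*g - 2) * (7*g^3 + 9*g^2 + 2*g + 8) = -21*g^5 - 97*g^4 - 110*g^3 - 62*g^2 - 84*g - 16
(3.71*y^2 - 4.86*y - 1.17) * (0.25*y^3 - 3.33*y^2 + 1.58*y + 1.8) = 0.9275*y^5 - 13.5693*y^4 + 21.7531*y^3 + 2.8953*y^2 - 10.5966*y - 2.106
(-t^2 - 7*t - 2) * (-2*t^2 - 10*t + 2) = 2*t^4 + 24*t^3 + 72*t^2 + 6*t - 4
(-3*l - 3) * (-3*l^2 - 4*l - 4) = 9*l^3 + 21*l^2 + 24*l + 12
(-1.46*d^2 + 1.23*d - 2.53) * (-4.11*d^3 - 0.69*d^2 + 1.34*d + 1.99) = 6.0006*d^5 - 4.0479*d^4 + 7.5932*d^3 + 0.4885*d^2 - 0.9425*d - 5.0347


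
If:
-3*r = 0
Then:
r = 0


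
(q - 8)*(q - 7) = q^2 - 15*q + 56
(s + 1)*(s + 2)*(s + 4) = s^3 + 7*s^2 + 14*s + 8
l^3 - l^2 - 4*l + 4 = (l - 2)*(l - 1)*(l + 2)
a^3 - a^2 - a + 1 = (a - 1)^2*(a + 1)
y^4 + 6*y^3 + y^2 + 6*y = y*(y + 6)*(y - I)*(y + I)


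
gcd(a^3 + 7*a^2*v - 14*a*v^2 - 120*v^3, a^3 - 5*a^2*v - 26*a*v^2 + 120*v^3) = -a^2 - a*v + 20*v^2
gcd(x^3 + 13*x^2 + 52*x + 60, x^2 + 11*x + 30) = x^2 + 11*x + 30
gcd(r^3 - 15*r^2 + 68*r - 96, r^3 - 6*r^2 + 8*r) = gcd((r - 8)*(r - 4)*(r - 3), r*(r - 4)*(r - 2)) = r - 4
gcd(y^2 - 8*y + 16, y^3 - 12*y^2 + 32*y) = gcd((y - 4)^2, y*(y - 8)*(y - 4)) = y - 4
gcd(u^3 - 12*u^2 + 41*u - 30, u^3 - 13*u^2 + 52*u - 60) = u^2 - 11*u + 30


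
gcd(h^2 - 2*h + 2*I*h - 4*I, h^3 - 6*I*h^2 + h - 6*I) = 1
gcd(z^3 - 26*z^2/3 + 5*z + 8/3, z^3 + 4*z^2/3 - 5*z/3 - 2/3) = z^2 - 2*z/3 - 1/3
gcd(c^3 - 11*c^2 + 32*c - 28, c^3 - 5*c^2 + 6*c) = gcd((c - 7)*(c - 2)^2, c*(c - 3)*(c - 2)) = c - 2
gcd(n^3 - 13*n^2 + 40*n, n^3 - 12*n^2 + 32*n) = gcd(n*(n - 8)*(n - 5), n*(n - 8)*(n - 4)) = n^2 - 8*n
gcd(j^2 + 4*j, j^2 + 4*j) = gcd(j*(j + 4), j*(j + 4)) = j^2 + 4*j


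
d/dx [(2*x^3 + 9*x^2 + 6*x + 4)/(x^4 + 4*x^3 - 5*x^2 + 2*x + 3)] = 2*(-x^6 - 9*x^5 - 32*x^4 - 28*x^3 + 9*x^2 + 47*x + 5)/(x^8 + 8*x^7 + 6*x^6 - 36*x^5 + 47*x^4 + 4*x^3 - 26*x^2 + 12*x + 9)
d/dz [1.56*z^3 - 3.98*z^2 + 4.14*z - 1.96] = 4.68*z^2 - 7.96*z + 4.14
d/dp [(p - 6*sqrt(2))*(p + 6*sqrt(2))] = 2*p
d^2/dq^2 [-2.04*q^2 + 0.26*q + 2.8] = -4.08000000000000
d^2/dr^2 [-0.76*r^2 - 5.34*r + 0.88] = -1.52000000000000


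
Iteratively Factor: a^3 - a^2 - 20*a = (a)*(a^2 - a - 20) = a*(a - 5)*(a + 4)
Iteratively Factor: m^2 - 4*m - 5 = (m - 5)*(m + 1)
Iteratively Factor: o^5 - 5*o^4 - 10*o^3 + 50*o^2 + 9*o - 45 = (o + 3)*(o^4 - 8*o^3 + 14*o^2 + 8*o - 15) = (o + 1)*(o + 3)*(o^3 - 9*o^2 + 23*o - 15) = (o - 1)*(o + 1)*(o + 3)*(o^2 - 8*o + 15) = (o - 3)*(o - 1)*(o + 1)*(o + 3)*(o - 5)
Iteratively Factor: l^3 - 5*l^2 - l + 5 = (l - 5)*(l^2 - 1) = (l - 5)*(l - 1)*(l + 1)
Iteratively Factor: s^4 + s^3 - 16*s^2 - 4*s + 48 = (s + 2)*(s^3 - s^2 - 14*s + 24) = (s - 2)*(s + 2)*(s^2 + s - 12) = (s - 2)*(s + 2)*(s + 4)*(s - 3)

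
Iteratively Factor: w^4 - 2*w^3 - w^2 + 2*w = (w + 1)*(w^3 - 3*w^2 + 2*w) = (w - 1)*(w + 1)*(w^2 - 2*w) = (w - 2)*(w - 1)*(w + 1)*(w)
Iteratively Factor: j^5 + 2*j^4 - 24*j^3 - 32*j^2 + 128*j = (j - 2)*(j^4 + 4*j^3 - 16*j^2 - 64*j) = (j - 4)*(j - 2)*(j^3 + 8*j^2 + 16*j) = (j - 4)*(j - 2)*(j + 4)*(j^2 + 4*j) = j*(j - 4)*(j - 2)*(j + 4)*(j + 4)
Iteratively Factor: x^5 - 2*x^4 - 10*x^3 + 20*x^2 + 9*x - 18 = (x + 3)*(x^4 - 5*x^3 + 5*x^2 + 5*x - 6) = (x + 1)*(x + 3)*(x^3 - 6*x^2 + 11*x - 6) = (x - 3)*(x + 1)*(x + 3)*(x^2 - 3*x + 2) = (x - 3)*(x - 2)*(x + 1)*(x + 3)*(x - 1)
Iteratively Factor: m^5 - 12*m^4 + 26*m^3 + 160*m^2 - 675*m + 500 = (m - 5)*(m^4 - 7*m^3 - 9*m^2 + 115*m - 100) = (m - 5)*(m + 4)*(m^3 - 11*m^2 + 35*m - 25) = (m - 5)*(m - 1)*(m + 4)*(m^2 - 10*m + 25) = (m - 5)^2*(m - 1)*(m + 4)*(m - 5)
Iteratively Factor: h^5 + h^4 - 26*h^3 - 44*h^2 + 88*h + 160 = (h + 4)*(h^4 - 3*h^3 - 14*h^2 + 12*h + 40) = (h + 2)*(h + 4)*(h^3 - 5*h^2 - 4*h + 20) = (h - 2)*(h + 2)*(h + 4)*(h^2 - 3*h - 10) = (h - 2)*(h + 2)^2*(h + 4)*(h - 5)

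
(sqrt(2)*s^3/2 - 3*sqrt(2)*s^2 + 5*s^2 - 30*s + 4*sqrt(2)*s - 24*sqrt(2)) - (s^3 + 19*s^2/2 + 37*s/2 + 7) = -s^3 + sqrt(2)*s^3/2 - 9*s^2/2 - 3*sqrt(2)*s^2 - 97*s/2 + 4*sqrt(2)*s - 24*sqrt(2) - 7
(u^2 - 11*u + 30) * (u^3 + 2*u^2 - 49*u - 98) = u^5 - 9*u^4 - 41*u^3 + 501*u^2 - 392*u - 2940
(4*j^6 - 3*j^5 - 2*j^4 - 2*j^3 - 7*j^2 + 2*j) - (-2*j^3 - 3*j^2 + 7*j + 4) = 4*j^6 - 3*j^5 - 2*j^4 - 4*j^2 - 5*j - 4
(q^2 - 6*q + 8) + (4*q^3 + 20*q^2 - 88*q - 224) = 4*q^3 + 21*q^2 - 94*q - 216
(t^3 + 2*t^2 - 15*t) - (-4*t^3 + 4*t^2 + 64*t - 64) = 5*t^3 - 2*t^2 - 79*t + 64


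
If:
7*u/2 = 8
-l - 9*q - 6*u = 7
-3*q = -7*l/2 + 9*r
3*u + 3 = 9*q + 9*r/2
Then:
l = 2278/77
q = -1291/231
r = 3088/231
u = 16/7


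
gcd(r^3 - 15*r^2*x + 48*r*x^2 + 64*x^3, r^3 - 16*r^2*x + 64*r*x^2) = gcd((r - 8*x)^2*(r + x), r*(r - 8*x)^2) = r^2 - 16*r*x + 64*x^2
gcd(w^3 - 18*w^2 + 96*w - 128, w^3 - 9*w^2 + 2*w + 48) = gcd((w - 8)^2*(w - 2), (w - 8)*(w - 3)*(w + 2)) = w - 8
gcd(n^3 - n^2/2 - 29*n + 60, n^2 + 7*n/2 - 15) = n^2 + 7*n/2 - 15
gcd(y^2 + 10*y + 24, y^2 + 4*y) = y + 4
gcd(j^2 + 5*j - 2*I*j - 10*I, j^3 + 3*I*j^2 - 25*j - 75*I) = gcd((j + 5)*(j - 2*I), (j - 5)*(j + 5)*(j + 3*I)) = j + 5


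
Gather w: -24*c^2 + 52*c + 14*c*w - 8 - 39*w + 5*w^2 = -24*c^2 + 52*c + 5*w^2 + w*(14*c - 39) - 8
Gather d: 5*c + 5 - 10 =5*c - 5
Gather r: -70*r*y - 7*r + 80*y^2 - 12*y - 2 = r*(-70*y - 7) + 80*y^2 - 12*y - 2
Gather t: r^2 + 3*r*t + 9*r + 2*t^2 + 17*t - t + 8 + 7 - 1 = r^2 + 9*r + 2*t^2 + t*(3*r + 16) + 14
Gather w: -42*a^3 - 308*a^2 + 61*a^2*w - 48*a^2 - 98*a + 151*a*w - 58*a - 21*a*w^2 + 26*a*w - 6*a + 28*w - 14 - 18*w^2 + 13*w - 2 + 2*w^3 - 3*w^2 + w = -42*a^3 - 356*a^2 - 162*a + 2*w^3 + w^2*(-21*a - 21) + w*(61*a^2 + 177*a + 42) - 16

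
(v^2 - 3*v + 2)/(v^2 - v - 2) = (v - 1)/(v + 1)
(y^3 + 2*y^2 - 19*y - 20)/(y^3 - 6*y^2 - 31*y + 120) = (y^2 - 3*y - 4)/(y^2 - 11*y + 24)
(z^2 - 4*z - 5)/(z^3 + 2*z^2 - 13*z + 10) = (z^2 - 4*z - 5)/(z^3 + 2*z^2 - 13*z + 10)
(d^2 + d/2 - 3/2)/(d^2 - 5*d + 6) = (2*d^2 + d - 3)/(2*(d^2 - 5*d + 6))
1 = 1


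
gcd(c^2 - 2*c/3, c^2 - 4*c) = c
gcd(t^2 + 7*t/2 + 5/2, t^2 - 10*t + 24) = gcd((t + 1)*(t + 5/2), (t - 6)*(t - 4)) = 1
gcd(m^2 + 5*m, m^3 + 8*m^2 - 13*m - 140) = m + 5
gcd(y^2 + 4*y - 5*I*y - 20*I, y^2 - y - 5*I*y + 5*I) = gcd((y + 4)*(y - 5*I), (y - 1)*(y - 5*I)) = y - 5*I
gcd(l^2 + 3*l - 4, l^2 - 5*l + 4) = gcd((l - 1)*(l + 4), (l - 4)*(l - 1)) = l - 1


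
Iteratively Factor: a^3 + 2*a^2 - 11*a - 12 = (a + 4)*(a^2 - 2*a - 3) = (a + 1)*(a + 4)*(a - 3)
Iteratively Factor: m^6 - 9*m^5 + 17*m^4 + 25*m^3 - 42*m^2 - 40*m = (m - 2)*(m^5 - 7*m^4 + 3*m^3 + 31*m^2 + 20*m) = m*(m - 2)*(m^4 - 7*m^3 + 3*m^2 + 31*m + 20) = m*(m - 2)*(m + 1)*(m^3 - 8*m^2 + 11*m + 20) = m*(m - 2)*(m + 1)^2*(m^2 - 9*m + 20) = m*(m - 5)*(m - 2)*(m + 1)^2*(m - 4)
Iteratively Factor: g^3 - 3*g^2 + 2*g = (g)*(g^2 - 3*g + 2) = g*(g - 1)*(g - 2)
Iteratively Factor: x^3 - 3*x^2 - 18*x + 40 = (x - 2)*(x^2 - x - 20) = (x - 2)*(x + 4)*(x - 5)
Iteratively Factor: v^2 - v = (v - 1)*(v)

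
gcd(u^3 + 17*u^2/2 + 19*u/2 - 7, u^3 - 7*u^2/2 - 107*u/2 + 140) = u + 7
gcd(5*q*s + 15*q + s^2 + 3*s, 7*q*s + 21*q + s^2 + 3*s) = s + 3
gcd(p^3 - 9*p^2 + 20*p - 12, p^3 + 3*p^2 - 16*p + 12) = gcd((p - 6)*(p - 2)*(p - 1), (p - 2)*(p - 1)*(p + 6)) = p^2 - 3*p + 2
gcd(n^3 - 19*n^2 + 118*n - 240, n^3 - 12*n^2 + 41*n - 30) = n^2 - 11*n + 30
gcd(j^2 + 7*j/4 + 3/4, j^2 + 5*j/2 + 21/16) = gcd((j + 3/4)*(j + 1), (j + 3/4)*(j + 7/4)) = j + 3/4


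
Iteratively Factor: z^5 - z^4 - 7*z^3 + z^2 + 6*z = (z)*(z^4 - z^3 - 7*z^2 + z + 6) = z*(z - 3)*(z^3 + 2*z^2 - z - 2) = z*(z - 3)*(z - 1)*(z^2 + 3*z + 2) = z*(z - 3)*(z - 1)*(z + 1)*(z + 2)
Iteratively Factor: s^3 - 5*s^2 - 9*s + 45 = (s - 5)*(s^2 - 9) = (s - 5)*(s - 3)*(s + 3)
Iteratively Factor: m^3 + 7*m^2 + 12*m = (m + 3)*(m^2 + 4*m) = m*(m + 3)*(m + 4)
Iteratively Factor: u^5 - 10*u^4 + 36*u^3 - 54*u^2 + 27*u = (u - 3)*(u^4 - 7*u^3 + 15*u^2 - 9*u) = u*(u - 3)*(u^3 - 7*u^2 + 15*u - 9) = u*(u - 3)^2*(u^2 - 4*u + 3) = u*(u - 3)^2*(u - 1)*(u - 3)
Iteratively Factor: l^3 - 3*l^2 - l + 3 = (l + 1)*(l^2 - 4*l + 3) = (l - 3)*(l + 1)*(l - 1)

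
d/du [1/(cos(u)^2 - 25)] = 2*sin(u)*cos(u)/(cos(u)^2 - 25)^2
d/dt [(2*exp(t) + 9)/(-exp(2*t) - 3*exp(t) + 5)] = (2*exp(2*t) + 18*exp(t) + 37)*exp(t)/(exp(4*t) + 6*exp(3*t) - exp(2*t) - 30*exp(t) + 25)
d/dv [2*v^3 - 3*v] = 6*v^2 - 3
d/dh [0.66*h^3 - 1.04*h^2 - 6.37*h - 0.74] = 1.98*h^2 - 2.08*h - 6.37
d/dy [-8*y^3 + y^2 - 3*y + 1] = -24*y^2 + 2*y - 3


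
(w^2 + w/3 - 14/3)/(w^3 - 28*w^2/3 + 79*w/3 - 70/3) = (3*w + 7)/(3*w^2 - 22*w + 35)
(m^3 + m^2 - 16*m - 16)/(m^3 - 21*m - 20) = (m - 4)/(m - 5)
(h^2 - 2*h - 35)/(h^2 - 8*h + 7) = (h + 5)/(h - 1)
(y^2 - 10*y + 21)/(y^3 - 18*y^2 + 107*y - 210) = (y - 3)/(y^2 - 11*y + 30)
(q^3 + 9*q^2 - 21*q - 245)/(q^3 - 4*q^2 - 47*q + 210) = (q + 7)/(q - 6)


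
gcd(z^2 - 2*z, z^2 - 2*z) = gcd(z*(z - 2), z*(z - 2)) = z^2 - 2*z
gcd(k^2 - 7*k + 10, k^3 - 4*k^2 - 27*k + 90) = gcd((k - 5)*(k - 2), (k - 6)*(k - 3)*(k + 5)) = 1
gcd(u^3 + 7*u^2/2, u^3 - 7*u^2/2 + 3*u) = u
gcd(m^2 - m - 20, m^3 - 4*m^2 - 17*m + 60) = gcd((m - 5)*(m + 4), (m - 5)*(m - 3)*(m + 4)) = m^2 - m - 20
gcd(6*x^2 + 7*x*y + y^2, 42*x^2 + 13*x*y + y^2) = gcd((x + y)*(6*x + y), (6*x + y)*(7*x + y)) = 6*x + y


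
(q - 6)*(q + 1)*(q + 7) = q^3 + 2*q^2 - 41*q - 42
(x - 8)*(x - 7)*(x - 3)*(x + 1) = x^4 - 17*x^3 + 83*x^2 - 67*x - 168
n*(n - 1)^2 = n^3 - 2*n^2 + n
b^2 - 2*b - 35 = (b - 7)*(b + 5)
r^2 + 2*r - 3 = (r - 1)*(r + 3)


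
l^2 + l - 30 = (l - 5)*(l + 6)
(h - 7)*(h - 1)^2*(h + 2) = h^4 - 7*h^3 - 3*h^2 + 23*h - 14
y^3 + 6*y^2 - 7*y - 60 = (y - 3)*(y + 4)*(y + 5)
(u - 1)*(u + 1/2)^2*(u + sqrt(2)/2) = u^4 + sqrt(2)*u^3/2 - 3*u^2/4 - 3*sqrt(2)*u/8 - u/4 - sqrt(2)/8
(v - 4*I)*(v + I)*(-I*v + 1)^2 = -v^4 + I*v^3 - 9*v^2 - 11*I*v + 4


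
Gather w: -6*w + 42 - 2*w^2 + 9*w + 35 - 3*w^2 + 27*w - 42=-5*w^2 + 30*w + 35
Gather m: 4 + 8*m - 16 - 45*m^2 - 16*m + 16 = -45*m^2 - 8*m + 4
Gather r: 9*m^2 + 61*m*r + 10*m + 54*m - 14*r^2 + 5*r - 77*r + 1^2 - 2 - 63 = 9*m^2 + 64*m - 14*r^2 + r*(61*m - 72) - 64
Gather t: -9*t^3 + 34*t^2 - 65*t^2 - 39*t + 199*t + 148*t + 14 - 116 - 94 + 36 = -9*t^3 - 31*t^2 + 308*t - 160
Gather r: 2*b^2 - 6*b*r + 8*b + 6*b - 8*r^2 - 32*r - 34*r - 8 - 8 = 2*b^2 + 14*b - 8*r^2 + r*(-6*b - 66) - 16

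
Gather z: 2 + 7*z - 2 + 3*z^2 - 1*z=3*z^2 + 6*z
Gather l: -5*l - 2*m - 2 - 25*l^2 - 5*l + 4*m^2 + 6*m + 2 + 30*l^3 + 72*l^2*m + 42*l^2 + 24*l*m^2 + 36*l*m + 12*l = 30*l^3 + l^2*(72*m + 17) + l*(24*m^2 + 36*m + 2) + 4*m^2 + 4*m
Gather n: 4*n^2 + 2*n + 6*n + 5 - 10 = 4*n^2 + 8*n - 5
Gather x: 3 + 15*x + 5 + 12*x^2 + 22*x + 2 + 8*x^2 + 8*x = 20*x^2 + 45*x + 10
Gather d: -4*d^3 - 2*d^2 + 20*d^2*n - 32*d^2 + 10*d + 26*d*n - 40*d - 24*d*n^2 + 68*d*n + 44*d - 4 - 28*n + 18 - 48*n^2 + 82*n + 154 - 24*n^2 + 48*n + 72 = -4*d^3 + d^2*(20*n - 34) + d*(-24*n^2 + 94*n + 14) - 72*n^2 + 102*n + 240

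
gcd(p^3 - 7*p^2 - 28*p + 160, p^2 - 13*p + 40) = p - 8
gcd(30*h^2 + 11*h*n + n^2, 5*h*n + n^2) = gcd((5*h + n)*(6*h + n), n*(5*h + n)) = 5*h + n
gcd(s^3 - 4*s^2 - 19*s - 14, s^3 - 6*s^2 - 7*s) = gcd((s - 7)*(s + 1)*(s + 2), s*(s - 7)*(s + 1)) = s^2 - 6*s - 7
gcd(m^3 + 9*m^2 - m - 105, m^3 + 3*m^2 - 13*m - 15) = m^2 + 2*m - 15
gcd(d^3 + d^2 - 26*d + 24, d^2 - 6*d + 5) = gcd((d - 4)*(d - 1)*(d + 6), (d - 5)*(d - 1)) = d - 1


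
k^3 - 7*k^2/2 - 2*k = k*(k - 4)*(k + 1/2)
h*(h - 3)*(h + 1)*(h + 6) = h^4 + 4*h^3 - 15*h^2 - 18*h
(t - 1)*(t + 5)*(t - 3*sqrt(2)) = t^3 - 3*sqrt(2)*t^2 + 4*t^2 - 12*sqrt(2)*t - 5*t + 15*sqrt(2)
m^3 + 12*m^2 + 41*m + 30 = (m + 1)*(m + 5)*(m + 6)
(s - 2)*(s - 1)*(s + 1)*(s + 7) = s^4 + 5*s^3 - 15*s^2 - 5*s + 14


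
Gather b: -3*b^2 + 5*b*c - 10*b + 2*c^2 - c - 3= -3*b^2 + b*(5*c - 10) + 2*c^2 - c - 3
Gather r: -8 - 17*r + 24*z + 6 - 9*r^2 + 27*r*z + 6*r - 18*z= -9*r^2 + r*(27*z - 11) + 6*z - 2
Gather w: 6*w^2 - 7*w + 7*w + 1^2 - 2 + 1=6*w^2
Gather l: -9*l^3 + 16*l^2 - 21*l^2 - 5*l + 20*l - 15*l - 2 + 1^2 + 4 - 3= -9*l^3 - 5*l^2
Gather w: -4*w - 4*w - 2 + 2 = -8*w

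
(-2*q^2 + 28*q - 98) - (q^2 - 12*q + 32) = -3*q^2 + 40*q - 130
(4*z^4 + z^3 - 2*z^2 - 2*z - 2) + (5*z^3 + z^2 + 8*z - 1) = 4*z^4 + 6*z^3 - z^2 + 6*z - 3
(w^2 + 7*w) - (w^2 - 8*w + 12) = 15*w - 12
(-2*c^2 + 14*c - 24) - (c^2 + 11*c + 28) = -3*c^2 + 3*c - 52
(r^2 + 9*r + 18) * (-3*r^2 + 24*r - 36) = -3*r^4 - 3*r^3 + 126*r^2 + 108*r - 648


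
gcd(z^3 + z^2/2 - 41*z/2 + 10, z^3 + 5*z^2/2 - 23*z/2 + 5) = z^2 + 9*z/2 - 5/2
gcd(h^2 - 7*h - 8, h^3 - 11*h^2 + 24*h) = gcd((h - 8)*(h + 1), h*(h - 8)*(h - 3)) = h - 8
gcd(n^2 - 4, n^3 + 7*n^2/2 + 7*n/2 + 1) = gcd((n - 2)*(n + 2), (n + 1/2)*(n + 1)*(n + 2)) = n + 2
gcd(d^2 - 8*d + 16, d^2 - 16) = d - 4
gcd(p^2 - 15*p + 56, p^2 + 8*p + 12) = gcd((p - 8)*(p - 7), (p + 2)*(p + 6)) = 1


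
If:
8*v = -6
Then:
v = -3/4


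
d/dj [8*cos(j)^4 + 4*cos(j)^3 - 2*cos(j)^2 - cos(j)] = (-32*cos(j)^3 - 12*cos(j)^2 + 4*cos(j) + 1)*sin(j)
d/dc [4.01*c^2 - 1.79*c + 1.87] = 8.02*c - 1.79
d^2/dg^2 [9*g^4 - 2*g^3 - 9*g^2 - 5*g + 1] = 108*g^2 - 12*g - 18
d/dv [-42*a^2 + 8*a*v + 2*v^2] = 8*a + 4*v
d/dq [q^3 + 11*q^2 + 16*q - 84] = 3*q^2 + 22*q + 16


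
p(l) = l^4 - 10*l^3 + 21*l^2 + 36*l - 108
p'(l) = 4*l^3 - 30*l^2 + 42*l + 36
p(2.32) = -7.35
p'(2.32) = 21.92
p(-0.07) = -110.41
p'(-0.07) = 32.91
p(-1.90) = -18.97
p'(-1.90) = -179.54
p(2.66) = -1.80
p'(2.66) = 10.74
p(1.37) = -41.46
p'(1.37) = 47.52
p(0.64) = -78.81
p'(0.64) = 51.64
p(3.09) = -0.12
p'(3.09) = -2.65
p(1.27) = -46.29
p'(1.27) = 49.15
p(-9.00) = 15120.00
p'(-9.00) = -5688.00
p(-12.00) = 40500.00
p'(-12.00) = -11700.00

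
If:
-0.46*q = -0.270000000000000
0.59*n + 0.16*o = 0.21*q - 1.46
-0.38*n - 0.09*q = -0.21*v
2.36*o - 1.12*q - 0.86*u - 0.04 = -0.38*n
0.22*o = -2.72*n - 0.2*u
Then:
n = -246.51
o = 900.65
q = 0.59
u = 2361.81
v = -445.81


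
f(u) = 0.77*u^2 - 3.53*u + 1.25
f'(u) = 1.54*u - 3.53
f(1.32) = -2.07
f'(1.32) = -1.50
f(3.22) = -2.13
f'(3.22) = 1.43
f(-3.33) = 21.54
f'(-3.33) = -8.66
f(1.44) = -2.24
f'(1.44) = -1.31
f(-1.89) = 10.67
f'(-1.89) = -6.44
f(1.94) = -2.70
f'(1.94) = -0.54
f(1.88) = -2.66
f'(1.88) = -0.63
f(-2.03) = 11.59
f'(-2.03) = -6.66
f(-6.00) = 50.15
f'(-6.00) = -12.77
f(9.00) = 31.85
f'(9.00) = 10.33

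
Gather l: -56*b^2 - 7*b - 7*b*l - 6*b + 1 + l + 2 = -56*b^2 - 13*b + l*(1 - 7*b) + 3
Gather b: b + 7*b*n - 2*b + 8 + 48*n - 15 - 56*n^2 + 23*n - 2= b*(7*n - 1) - 56*n^2 + 71*n - 9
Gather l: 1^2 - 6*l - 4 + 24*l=18*l - 3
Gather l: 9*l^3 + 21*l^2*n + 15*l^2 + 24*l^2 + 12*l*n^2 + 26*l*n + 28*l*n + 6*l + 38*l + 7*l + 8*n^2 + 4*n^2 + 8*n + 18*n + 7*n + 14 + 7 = 9*l^3 + l^2*(21*n + 39) + l*(12*n^2 + 54*n + 51) + 12*n^2 + 33*n + 21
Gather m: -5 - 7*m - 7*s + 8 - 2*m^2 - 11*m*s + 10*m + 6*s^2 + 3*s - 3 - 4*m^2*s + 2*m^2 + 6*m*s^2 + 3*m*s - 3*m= -4*m^2*s + m*(6*s^2 - 8*s) + 6*s^2 - 4*s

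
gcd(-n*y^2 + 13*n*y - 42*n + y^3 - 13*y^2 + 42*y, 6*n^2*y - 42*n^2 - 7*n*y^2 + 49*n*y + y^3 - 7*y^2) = -n*y + 7*n + y^2 - 7*y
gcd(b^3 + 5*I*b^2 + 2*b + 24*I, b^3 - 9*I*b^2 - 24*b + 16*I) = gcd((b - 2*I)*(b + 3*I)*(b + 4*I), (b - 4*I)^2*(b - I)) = 1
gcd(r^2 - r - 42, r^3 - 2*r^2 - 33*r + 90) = r + 6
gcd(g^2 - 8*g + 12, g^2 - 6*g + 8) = g - 2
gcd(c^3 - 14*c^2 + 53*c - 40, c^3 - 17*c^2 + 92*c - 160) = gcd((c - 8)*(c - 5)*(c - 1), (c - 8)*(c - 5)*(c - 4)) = c^2 - 13*c + 40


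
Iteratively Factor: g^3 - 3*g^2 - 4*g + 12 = (g - 3)*(g^2 - 4) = (g - 3)*(g - 2)*(g + 2)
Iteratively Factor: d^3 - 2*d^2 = (d)*(d^2 - 2*d) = d*(d - 2)*(d)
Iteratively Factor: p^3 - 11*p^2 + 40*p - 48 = (p - 4)*(p^2 - 7*p + 12) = (p - 4)*(p - 3)*(p - 4)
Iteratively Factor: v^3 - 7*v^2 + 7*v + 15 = (v + 1)*(v^2 - 8*v + 15) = (v - 3)*(v + 1)*(v - 5)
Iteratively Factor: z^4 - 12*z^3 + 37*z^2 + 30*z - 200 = (z - 4)*(z^3 - 8*z^2 + 5*z + 50) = (z - 5)*(z - 4)*(z^2 - 3*z - 10) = (z - 5)^2*(z - 4)*(z + 2)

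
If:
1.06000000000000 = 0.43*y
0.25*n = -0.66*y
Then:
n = -6.51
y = 2.47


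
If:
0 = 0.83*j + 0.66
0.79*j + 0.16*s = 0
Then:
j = -0.80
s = 3.93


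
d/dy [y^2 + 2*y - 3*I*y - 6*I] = 2*y + 2 - 3*I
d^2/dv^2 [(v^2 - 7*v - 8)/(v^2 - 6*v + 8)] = 2*(-v^3 - 48*v^2 + 312*v - 496)/(v^6 - 18*v^5 + 132*v^4 - 504*v^3 + 1056*v^2 - 1152*v + 512)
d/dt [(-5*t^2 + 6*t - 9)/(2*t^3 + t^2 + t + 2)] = (10*t^4 - 24*t^3 + 43*t^2 - 2*t + 21)/(4*t^6 + 4*t^5 + 5*t^4 + 10*t^3 + 5*t^2 + 4*t + 4)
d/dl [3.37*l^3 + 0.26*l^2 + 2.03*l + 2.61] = 10.11*l^2 + 0.52*l + 2.03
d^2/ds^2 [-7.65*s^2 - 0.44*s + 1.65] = -15.3000000000000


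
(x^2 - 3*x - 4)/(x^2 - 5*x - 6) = (x - 4)/(x - 6)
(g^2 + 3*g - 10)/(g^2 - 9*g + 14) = (g + 5)/(g - 7)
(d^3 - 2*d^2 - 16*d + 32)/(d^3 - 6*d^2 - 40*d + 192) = (d^2 + 2*d - 8)/(d^2 - 2*d - 48)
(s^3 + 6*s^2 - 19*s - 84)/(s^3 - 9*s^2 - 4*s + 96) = (s + 7)/(s - 8)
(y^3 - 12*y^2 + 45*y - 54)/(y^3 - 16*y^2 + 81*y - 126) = (y - 3)/(y - 7)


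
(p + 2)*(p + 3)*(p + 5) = p^3 + 10*p^2 + 31*p + 30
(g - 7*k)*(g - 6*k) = g^2 - 13*g*k + 42*k^2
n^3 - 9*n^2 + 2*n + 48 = (n - 8)*(n - 3)*(n + 2)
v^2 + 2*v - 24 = (v - 4)*(v + 6)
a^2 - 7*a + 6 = (a - 6)*(a - 1)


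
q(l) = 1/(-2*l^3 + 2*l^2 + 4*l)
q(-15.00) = 0.00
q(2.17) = -0.43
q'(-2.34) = 0.05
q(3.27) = -0.03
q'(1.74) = 1.17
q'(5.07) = 0.00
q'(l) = (6*l^2 - 4*l - 4)/(-2*l^3 + 2*l^2 + 4*l)^2 = (3*l^2/2 - l - 1)/(l^2*(-l^2 + l + 2)^2)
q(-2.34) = 0.04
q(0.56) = 0.40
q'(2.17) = 2.85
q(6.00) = 0.00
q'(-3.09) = 0.02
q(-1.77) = 0.10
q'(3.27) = 0.04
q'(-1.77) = 0.21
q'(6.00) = 0.00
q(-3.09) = 0.02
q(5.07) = -0.01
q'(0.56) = -0.69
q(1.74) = 0.40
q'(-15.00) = 0.00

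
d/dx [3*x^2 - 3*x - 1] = 6*x - 3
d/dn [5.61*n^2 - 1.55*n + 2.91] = 11.22*n - 1.55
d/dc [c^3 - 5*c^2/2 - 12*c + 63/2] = 3*c^2 - 5*c - 12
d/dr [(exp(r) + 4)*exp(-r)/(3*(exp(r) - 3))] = (-exp(2*r) - 8*exp(r) + 12)*exp(-r)/(3*(exp(2*r) - 6*exp(r) + 9))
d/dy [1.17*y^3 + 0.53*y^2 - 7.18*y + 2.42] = 3.51*y^2 + 1.06*y - 7.18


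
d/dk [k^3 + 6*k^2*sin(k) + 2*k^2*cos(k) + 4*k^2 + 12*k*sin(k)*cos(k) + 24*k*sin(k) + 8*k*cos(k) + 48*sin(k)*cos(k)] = -2*k^2*sin(k) + 6*k^2*cos(k) + 3*k^2 + 4*k*sin(k) + 28*k*cos(k) + 12*k*cos(2*k) + 8*k + 24*sin(k) + 6*sin(2*k) + 8*cos(k) + 48*cos(2*k)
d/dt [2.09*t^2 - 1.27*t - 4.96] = 4.18*t - 1.27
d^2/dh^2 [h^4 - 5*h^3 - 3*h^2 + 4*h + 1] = 12*h^2 - 30*h - 6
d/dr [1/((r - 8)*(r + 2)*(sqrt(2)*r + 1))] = (-sqrt(2)*(r - 8)*(r + 2) - (r - 8)*(sqrt(2)*r + 1) - (r + 2)*(sqrt(2)*r + 1))/((r - 8)^2*(r + 2)^2*(sqrt(2)*r + 1)^2)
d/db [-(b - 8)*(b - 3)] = 11 - 2*b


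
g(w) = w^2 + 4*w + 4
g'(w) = 2*w + 4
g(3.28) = 27.88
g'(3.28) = 10.56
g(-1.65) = 0.12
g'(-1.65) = 0.70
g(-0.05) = 3.80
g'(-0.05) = 3.90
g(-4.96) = 8.76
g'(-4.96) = -5.92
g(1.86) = 14.90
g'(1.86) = 7.72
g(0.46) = 6.05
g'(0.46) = 4.92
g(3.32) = 28.30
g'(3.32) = 10.64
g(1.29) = 10.82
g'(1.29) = 6.58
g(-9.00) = 49.00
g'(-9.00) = -14.00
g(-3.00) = 1.00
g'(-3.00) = -2.00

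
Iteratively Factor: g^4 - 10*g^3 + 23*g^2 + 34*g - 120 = (g + 2)*(g^3 - 12*g^2 + 47*g - 60) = (g - 4)*(g + 2)*(g^2 - 8*g + 15) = (g - 4)*(g - 3)*(g + 2)*(g - 5)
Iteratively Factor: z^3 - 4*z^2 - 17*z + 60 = (z - 3)*(z^2 - z - 20) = (z - 5)*(z - 3)*(z + 4)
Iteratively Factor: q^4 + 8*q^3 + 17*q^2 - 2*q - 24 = (q - 1)*(q^3 + 9*q^2 + 26*q + 24) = (q - 1)*(q + 4)*(q^2 + 5*q + 6) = (q - 1)*(q + 2)*(q + 4)*(q + 3)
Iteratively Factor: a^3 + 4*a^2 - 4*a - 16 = (a + 2)*(a^2 + 2*a - 8) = (a + 2)*(a + 4)*(a - 2)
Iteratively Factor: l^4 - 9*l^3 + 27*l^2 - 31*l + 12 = (l - 1)*(l^3 - 8*l^2 + 19*l - 12) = (l - 4)*(l - 1)*(l^2 - 4*l + 3) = (l - 4)*(l - 3)*(l - 1)*(l - 1)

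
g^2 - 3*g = g*(g - 3)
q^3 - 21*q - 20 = (q - 5)*(q + 1)*(q + 4)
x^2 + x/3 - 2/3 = (x - 2/3)*(x + 1)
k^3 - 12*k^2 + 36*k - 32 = (k - 8)*(k - 2)^2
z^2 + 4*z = z*(z + 4)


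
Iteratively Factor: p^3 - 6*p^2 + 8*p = (p)*(p^2 - 6*p + 8) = p*(p - 4)*(p - 2)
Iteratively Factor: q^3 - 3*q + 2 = (q + 2)*(q^2 - 2*q + 1) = (q - 1)*(q + 2)*(q - 1)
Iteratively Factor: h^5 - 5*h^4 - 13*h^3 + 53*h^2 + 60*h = (h - 5)*(h^4 - 13*h^2 - 12*h) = h*(h - 5)*(h^3 - 13*h - 12) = h*(h - 5)*(h + 1)*(h^2 - h - 12) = h*(h - 5)*(h + 1)*(h + 3)*(h - 4)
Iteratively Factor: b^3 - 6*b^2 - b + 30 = (b - 5)*(b^2 - b - 6) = (b - 5)*(b + 2)*(b - 3)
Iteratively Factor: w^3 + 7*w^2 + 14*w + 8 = (w + 1)*(w^2 + 6*w + 8) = (w + 1)*(w + 2)*(w + 4)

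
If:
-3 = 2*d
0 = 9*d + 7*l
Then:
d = -3/2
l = 27/14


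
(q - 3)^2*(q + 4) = q^3 - 2*q^2 - 15*q + 36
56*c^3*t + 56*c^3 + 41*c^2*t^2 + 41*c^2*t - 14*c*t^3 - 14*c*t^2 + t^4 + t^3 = (-8*c + t)*(-7*c + t)*(c + t)*(t + 1)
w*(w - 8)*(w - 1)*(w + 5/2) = w^4 - 13*w^3/2 - 29*w^2/2 + 20*w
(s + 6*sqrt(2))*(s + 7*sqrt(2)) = s^2 + 13*sqrt(2)*s + 84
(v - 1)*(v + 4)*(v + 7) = v^3 + 10*v^2 + 17*v - 28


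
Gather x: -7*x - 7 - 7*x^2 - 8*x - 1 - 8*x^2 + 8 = -15*x^2 - 15*x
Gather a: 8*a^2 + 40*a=8*a^2 + 40*a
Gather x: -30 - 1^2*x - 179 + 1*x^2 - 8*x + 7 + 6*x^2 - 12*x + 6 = 7*x^2 - 21*x - 196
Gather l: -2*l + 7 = 7 - 2*l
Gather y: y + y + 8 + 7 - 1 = 2*y + 14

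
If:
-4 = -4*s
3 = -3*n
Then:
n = -1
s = 1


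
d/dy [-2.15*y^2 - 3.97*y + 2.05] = -4.3*y - 3.97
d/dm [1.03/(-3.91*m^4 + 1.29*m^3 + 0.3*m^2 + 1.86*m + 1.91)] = (16.1092*m^3 - 3.9861*m^2 - 0.618*m - 1.9158)/(-3.91*m^4 + 1.29*m^3 + 0.3*m^2 + 1.86*m + 1.91)^2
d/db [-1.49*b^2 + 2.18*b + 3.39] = 2.18 - 2.98*b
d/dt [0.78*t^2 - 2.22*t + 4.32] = 1.56*t - 2.22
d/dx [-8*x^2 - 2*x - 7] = -16*x - 2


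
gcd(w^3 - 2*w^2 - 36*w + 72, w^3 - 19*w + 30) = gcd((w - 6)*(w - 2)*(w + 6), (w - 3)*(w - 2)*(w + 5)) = w - 2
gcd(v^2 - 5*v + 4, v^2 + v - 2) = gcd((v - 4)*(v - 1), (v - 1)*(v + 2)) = v - 1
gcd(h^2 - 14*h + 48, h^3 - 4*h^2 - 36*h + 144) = h - 6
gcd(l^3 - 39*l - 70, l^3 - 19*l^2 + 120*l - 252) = l - 7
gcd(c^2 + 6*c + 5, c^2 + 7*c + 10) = c + 5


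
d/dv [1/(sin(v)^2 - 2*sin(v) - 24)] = 2*(1 - sin(v))*cos(v)/((sin(v) - 6)^2*(sin(v) + 4)^2)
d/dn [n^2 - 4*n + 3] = 2*n - 4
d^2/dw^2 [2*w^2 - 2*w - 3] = 4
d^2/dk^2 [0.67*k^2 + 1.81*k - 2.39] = 1.34000000000000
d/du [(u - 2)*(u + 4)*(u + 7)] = 3*u^2 + 18*u + 6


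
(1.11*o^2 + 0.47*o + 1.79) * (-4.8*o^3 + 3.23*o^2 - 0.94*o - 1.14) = -5.328*o^5 + 1.3293*o^4 - 8.1173*o^3 + 4.0745*o^2 - 2.2184*o - 2.0406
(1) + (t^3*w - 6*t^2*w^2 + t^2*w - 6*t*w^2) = t^3*w - 6*t^2*w^2 + t^2*w - 6*t*w^2 + 1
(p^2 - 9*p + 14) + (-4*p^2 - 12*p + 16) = -3*p^2 - 21*p + 30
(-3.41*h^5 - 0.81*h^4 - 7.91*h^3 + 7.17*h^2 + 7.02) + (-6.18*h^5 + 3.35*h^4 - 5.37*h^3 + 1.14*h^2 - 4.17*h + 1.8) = -9.59*h^5 + 2.54*h^4 - 13.28*h^3 + 8.31*h^2 - 4.17*h + 8.82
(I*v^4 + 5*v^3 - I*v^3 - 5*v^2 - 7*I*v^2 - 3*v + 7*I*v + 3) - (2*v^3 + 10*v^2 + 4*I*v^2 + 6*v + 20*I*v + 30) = I*v^4 + 3*v^3 - I*v^3 - 15*v^2 - 11*I*v^2 - 9*v - 13*I*v - 27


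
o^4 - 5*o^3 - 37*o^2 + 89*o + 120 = (o - 8)*(o - 3)*(o + 1)*(o + 5)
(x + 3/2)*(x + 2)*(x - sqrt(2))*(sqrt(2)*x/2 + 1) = sqrt(2)*x^4/2 + 7*sqrt(2)*x^3/4 + sqrt(2)*x^2/2 - 7*sqrt(2)*x/2 - 3*sqrt(2)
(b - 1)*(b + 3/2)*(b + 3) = b^3 + 7*b^2/2 - 9/2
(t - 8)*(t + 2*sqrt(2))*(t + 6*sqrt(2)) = t^3 - 8*t^2 + 8*sqrt(2)*t^2 - 64*sqrt(2)*t + 24*t - 192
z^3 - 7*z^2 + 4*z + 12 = (z - 6)*(z - 2)*(z + 1)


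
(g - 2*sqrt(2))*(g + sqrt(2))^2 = g^3 - 6*g - 4*sqrt(2)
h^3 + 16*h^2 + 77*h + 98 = (h + 2)*(h + 7)^2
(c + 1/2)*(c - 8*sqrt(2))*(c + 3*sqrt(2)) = c^3 - 5*sqrt(2)*c^2 + c^2/2 - 48*c - 5*sqrt(2)*c/2 - 24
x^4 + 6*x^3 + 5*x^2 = x^2*(x + 1)*(x + 5)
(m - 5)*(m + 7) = m^2 + 2*m - 35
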